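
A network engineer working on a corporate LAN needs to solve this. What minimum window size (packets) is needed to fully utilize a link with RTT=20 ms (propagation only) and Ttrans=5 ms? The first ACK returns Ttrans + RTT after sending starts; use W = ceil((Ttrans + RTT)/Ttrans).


Given: Ttrans = 5 ms, RTT = 20 ms (= 2 * Tprop, Tprop = 10 ms)
Time until first ACK returns = Ttrans + RTT = 5 + 20 = 25 ms
Need W * Ttrans >= Ttrans + RTT  ->  W >= (Ttrans + RTT) / Ttrans
(Ttrans + RTT) / Ttrans = 25 / 5 = 5
W_min = ceil(5) = 5

5


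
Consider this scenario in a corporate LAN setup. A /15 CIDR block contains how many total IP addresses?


Given: CIDR prefix /15
Host bits = 32 - 15 = 17
Total addresses = 2^17 = 131072

131072


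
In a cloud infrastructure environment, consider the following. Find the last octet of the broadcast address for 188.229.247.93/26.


Given: IP = 188.229.247.93, prefix = /26
Host bits = 32 - 26 = 6
Network last octet = 93 AND mask = 64
Host part size = 2^6 - 1 = 63
Broadcast last octet = 64 OR 63 = 127

127


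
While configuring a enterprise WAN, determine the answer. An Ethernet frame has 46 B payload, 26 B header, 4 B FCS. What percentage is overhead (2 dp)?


Given: payload = 46 B, header = 26 B, trailer = 4 B
Overhead bytes = header + trailer = 26 + 4 = 30
Total frame = payload + overhead = 46 + 30 = 76
Overhead % = 30 / 76 * 100 = 39.4737% -> 39.47% (2 dp)

39.47


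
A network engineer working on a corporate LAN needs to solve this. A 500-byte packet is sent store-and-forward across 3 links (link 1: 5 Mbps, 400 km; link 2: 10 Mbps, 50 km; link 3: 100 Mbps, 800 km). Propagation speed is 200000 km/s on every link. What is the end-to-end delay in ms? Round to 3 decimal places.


Packet = 500 bytes = 4000 bits. Store-and-forward: sum (t_trans + t_prop) per link.
Link 1: t_trans = 4000/(5*10^6) s = 0.8000 ms; t_prop = 400/200000 s = 2.0000 ms; subtotal = 2.8000 ms
Link 2: t_trans = 4000/(10*10^6) s = 0.4000 ms; t_prop = 50/200000 s = 0.2500 ms; subtotal = 0.6500 ms
Link 3: t_trans = 4000/(100*10^6) s = 0.0400 ms; t_prop = 800/200000 s = 4.0000 ms; subtotal = 4.0400 ms
End-to-end = 2.8000 + 0.6500 + 4.0400 = 7.4900 ms -> 7.490 ms (3 dp)

7.490


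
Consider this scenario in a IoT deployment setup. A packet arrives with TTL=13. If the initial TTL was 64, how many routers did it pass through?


Given: initial TTL = 64, received TTL = 13
Hops = initial TTL - received TTL
Hops = 64 - 13 = 51

51


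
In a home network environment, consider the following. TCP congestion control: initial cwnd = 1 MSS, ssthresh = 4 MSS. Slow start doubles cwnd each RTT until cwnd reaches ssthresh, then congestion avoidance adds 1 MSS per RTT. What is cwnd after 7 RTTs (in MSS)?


RTT 0: cwnd = 1 MSS (initial)
RTT 1: cwnd = 2 MSS (slow start, doubled)
RTT 2: cwnd = 4 MSS (slow start, doubled)
RTT 3: cwnd = 5 MSS (congestion avoidance, +1)
RTT 4: cwnd = 6 MSS (congestion avoidance, +1)
RTT 5: cwnd = 7 MSS (congestion avoidance, +1)
RTT 6: cwnd = 8 MSS (congestion avoidance, +1)
RTT 7: cwnd = 9 MSS (congestion avoidance, +1)

9


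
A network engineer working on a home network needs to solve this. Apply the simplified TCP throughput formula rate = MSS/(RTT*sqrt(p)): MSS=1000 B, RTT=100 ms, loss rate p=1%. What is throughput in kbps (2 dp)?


Given: MSS = 1000 bytes, RTT = 100 ms, loss = 1%
RTT in seconds = 100 / 1000 = 0.1
Loss rate = 1% = 0.01
sqrt(loss) = sqrt(0.01) = 0.1
Throughput (bytes/s) = 1000 / (0.1 * 0.1) = 100000.0000
Throughput (kbps) = 100000.0000 * 8 / 1000 = 800.000000 -> 800.00 kbps (2 dp)

800.00


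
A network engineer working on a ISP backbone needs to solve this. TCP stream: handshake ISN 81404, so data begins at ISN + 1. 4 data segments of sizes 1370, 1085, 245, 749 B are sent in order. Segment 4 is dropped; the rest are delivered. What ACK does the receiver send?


SYN uses sequence number 81404; first data byte = ISN + 1 = 81405.
Segment 1: SEQ = 81405, len = 1370 B, covers [81405, 82774]
Segment 2: SEQ = 82775, len = 1085 B, covers [82775, 83859]
Segment 3: SEQ = 83860, len = 245 B, covers [83860, 84104]
Segment 4: SEQ = 84105, len = 749 B, covers [84105, 84853] [LOST]
In-order data received: bytes [81405, 84104] (segments 1..3).
Segment 4 missing -> gap begins at byte 84105.
Cumulative ACK = next expected in-order byte = 81405 + 1370 + 1085 + 245 = 84105

84105


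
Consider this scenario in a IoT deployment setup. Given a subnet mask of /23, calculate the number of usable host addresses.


Given: subnet mask /23
Host bits = 32 - 23 = 9
Total addresses = 2^9 = 512
Usable hosts = 512 - 2 (network + broadcast) = 510

510


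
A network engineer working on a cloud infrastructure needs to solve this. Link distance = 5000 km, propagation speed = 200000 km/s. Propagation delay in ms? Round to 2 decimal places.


Given: distance = 5000 km, speed = 200000 km/s
Delay = distance / speed = 5000 / 200000 seconds
Delay in ms = 5000 * 1000 / 200000
Delay = 25.0000 ms
Rounded to 2 dp = 25.00 ms

25.00


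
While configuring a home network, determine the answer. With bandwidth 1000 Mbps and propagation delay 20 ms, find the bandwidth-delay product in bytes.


Given: bandwidth = 1000 Mbps, delay = 20 ms
BDP in bits = 1000 * 10^6 * 20 / 1000
BDP in bits = 20000000
BDP in bytes = 20000000 / 8 = 2500000

2500000


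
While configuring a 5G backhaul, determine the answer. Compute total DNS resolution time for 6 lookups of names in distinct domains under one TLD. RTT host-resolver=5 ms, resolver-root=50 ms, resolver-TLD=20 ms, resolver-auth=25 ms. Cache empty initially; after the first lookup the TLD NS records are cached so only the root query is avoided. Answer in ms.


Lookup 1 (cold cache): local + root + TLD + auth = 5 + 50 + 20 + 25 = 100 ms
Lookups 2..6 (TLD NS cached -> skip root; new domain -> still ask TLD and auth): local + TLD + auth = 5 + 20 + 25 = 50 ms each
Remaining 5 lookups: 5 * 50 = 250 ms
Total = 100 + 250 = 350 ms

350


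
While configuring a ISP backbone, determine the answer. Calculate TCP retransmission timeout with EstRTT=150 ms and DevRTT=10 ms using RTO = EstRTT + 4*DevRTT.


Given: EstRTT = 150 ms, DevRTT = 10 ms
Timeout = EstRTT + 4 * DevRTT
4 * DevRTT = 4 * 10 = 40
Timeout = 150 + 40 = 190 ms

190


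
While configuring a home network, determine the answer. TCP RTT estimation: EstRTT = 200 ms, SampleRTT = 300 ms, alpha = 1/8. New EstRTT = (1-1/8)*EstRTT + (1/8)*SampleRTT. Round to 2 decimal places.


Given: EstRTT = 200 ms, SampleRTT = 300 ms, alpha = 1/8
New EstRTT = (1 - alpha) * EstRTT + alpha * SampleRTT
(7/8) * 200 = 175
(1/8) * 300 = 37.5
New EstRTT = 175 + 37.5 = 212.5 ms -> 212.50 ms (2 dp)

212.50


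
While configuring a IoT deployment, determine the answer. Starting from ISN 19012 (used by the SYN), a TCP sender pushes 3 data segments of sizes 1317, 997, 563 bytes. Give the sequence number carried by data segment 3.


The SYN occupies sequence number ISN = 19012, so the first data byte is ISN + 1 = 19013.
SEQ of data segment i = (ISN + 1) + sum of payload sizes of segments 1..i-1.
Segment 1: SEQ = 19013, payload = 1317 bytes
Segment 2: SEQ = 20330, payload = 997 bytes
Segment 3: SEQ = 21327, payload = 563 bytes
SEQ of segment 3 = 19013 + 1317 + 997 = 21327

21327


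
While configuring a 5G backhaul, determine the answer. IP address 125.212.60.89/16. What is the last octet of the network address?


Given: IP = 125.212.60.89, prefix = /16
Subnet mask = 255.255.0.0
Last octet of IP: 89
Last octet of mask: 0
Network last octet = 89 AND 0 = 0

0


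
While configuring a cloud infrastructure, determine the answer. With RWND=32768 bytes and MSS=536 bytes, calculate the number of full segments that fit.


Given: RWND = 32768 bytes, MSS = 536 bytes
Full segments = floor(RWND / MSS)
Full segments = floor(32768 / 536)
Full segments = floor(61.1343) = 61

61


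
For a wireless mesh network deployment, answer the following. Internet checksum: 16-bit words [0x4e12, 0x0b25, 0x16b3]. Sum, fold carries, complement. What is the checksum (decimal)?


Given words: [0x4e12, 0x0b25, 0x16b3]
Step 1: Sum all words
Raw sum = 19986 + 2853 + 5811 = 28650
One's complement = ~28650 & 0xFFFF = 36885

36885


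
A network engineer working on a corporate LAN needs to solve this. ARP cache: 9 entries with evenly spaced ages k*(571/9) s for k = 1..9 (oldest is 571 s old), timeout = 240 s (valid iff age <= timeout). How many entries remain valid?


Ages are k * 571/9 s for k = 1..9 (spacing = 63.4444 s).
Entry k is valid iff k * 571/9 <= 240 iff k <= 9 * 240 / 571 = 3.7828
n_valid = floor(3.7828) = 3
(n_stale = 9 - 3 = 6)

3


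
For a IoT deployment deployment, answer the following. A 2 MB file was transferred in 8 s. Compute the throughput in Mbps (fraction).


Given: file = 2 MB, time = 8 s
File in Mb = 2 * 8 = 16 Mb
Throughput = 16 / 8 Mbps
Throughput = 2 Mbps

2


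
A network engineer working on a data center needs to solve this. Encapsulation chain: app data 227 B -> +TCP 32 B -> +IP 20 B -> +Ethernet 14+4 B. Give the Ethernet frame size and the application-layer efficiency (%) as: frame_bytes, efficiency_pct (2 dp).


TCP segment = 227 + 32 = 259 B
IP packet = 259 + 20 = 279 B
Ethernet frame = 279 + 14 + 4 = 297 B
Efficiency = app / frame = 227 / 297 = 0.764310 = 76.4310% -> 76.43% (2 dp)

297, 76.43


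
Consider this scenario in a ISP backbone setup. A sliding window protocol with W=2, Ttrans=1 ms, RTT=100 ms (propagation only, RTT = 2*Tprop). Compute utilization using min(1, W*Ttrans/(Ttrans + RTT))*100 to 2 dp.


Given: W = 2, Ttrans = 1 ms, RTT = 100 ms (= 2 * Tprop, Tprop = 50 ms)
Cycle time = Ttrans + RTT = 1 + 100 = 101 ms (first packet sent until its ACK returns)
W * Ttrans = 2 * 1 = 2 ms of sending per cycle
W * Ttrans / (Ttrans + RTT) = 2 / 101 = 0.019802
U = min(1, 0.019802) = 0.019802
U% = 1.98%

1.98


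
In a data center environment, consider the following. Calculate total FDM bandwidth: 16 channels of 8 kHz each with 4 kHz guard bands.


Given: 16 channels, 8 kHz each, guard = 4 kHz
Channel bandwidth = 16 * 8 = 128 kHz
Guard bands = 15 gaps * 4 kHz = 60 kHz
Total = 128 + 60 = 188 kHz

188


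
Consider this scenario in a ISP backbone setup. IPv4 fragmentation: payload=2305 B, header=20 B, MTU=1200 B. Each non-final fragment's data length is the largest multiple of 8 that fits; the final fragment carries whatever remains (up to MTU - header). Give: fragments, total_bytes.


Max data per non-final fragment = floor((MTU - header)/8)*8 = floor((1200 - 20)/8)*8 = floor(1180/8)*8 = 1176 B
Final fragment needs no 8-byte alignment: it can carry up to MTU - header = 1180 B
Non-final fragments needed = ceil((payload - 1180) / 1176) = ceil(1125/1176) = ceil(0.9566) = 1
Number of fragments = 1 + 1 = 2
Fragment sizes (data): 1 * 1176 B + 1129 B (last, 1129 <= 1180 OK)
Total bytes sent = payload + n_frags * header = 2305 + 2*20 = 2305 + 40 = 2345 B

2, 2345


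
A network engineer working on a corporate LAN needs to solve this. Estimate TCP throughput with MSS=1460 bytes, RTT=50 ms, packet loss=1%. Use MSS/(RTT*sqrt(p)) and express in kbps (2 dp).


Given: MSS = 1460 bytes, RTT = 50 ms, loss = 1%
RTT in seconds = 50 / 1000 = 0.05
Loss rate = 1% = 0.01
sqrt(loss) = sqrt(0.01) = 0.1
Throughput (bytes/s) = 1460 / (0.05 * 0.1) = 292000.0000
Throughput (kbps) = 292000.0000 * 8 / 1000 = 2336.000000 -> 2336.00 kbps (2 dp)

2336.00


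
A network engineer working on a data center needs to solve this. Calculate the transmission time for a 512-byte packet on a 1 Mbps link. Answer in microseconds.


Given: packet = 512 bytes, bandwidth = 1 Mbps
Packet in bits = 512 * 8 = 4096 bits
Bandwidth = 1 * 10^6 = 1000000 bps
Time = 4096 / 1000000 seconds
Time in us = 4096 * 10^6 / 1000000 = 4096

4096


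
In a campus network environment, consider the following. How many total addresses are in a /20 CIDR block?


Given: CIDR prefix /20
Host bits = 32 - 20 = 12
Total addresses = 2^12 = 4096

4096


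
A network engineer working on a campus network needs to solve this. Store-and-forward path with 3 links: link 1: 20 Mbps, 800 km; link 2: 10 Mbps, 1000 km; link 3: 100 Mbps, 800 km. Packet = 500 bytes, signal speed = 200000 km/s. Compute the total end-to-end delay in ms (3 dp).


Packet = 500 bytes = 4000 bits. Store-and-forward: sum (t_trans + t_prop) per link.
Link 1: t_trans = 4000/(20*10^6) s = 0.2000 ms; t_prop = 800/200000 s = 4.0000 ms; subtotal = 4.2000 ms
Link 2: t_trans = 4000/(10*10^6) s = 0.4000 ms; t_prop = 1000/200000 s = 5.0000 ms; subtotal = 5.4000 ms
Link 3: t_trans = 4000/(100*10^6) s = 0.0400 ms; t_prop = 800/200000 s = 4.0000 ms; subtotal = 4.0400 ms
End-to-end = 4.2000 + 5.4000 + 4.0400 = 13.6400 ms -> 13.640 ms (3 dp)

13.640


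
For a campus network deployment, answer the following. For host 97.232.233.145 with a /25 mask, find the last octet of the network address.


Given: IP = 97.232.233.145, prefix = /25
Subnet mask = 255.255.255.128
Last octet of IP: 145
Last octet of mask: 128
Network last octet = 145 AND 128 = 128

128


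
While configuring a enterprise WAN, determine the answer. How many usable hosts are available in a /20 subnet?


Given: subnet mask /20
Host bits = 32 - 20 = 12
Total addresses = 2^12 = 4096
Usable hosts = 4096 - 2 (network + broadcast) = 4094

4094


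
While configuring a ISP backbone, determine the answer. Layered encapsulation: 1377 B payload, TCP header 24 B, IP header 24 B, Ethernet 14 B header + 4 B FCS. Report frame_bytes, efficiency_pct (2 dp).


TCP segment = 1377 + 24 = 1401 B
IP packet = 1401 + 24 = 1425 B
Ethernet frame = 1425 + 14 + 4 = 1443 B
Efficiency = app / frame = 1377 / 1443 = 0.954262 = 95.4262% -> 95.43% (2 dp)

1443, 95.43


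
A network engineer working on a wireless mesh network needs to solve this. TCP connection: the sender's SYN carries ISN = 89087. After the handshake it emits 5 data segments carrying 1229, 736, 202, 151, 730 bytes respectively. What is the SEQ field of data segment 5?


The SYN occupies sequence number ISN = 89087, so the first data byte is ISN + 1 = 89088.
SEQ of data segment i = (ISN + 1) + sum of payload sizes of segments 1..i-1.
Segment 1: SEQ = 89088, payload = 1229 bytes
Segment 2: SEQ = 90317, payload = 736 bytes
Segment 3: SEQ = 91053, payload = 202 bytes
Segment 4: SEQ = 91255, payload = 151 bytes
Segment 5: SEQ = 91406, payload = 730 bytes
SEQ of segment 5 = 89088 + 1229 + 736 + 202 + 151 = 91406

91406


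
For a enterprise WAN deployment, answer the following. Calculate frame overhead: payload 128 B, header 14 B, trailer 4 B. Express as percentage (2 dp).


Given: payload = 128 B, header = 14 B, trailer = 4 B
Overhead bytes = header + trailer = 14 + 4 = 18
Total frame = payload + overhead = 128 + 18 = 146
Overhead % = 18 / 146 * 100 = 12.3288% -> 12.33% (2 dp)

12.33


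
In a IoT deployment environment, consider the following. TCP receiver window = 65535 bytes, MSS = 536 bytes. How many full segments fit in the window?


Given: RWND = 65535 bytes, MSS = 536 bytes
Full segments = floor(RWND / MSS)
Full segments = floor(65535 / 536)
Full segments = floor(122.2668) = 122

122


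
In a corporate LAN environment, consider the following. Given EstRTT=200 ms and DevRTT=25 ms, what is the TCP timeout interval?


Given: EstRTT = 200 ms, DevRTT = 25 ms
Timeout = EstRTT + 4 * DevRTT
4 * DevRTT = 4 * 25 = 100
Timeout = 200 + 100 = 300 ms

300


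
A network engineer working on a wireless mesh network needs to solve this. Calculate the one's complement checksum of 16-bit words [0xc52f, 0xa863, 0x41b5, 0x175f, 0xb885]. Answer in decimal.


Given words: [0xc52f, 0xa863, 0x41b5, 0x175f, 0xb885]
Step 1: Sum all words
Raw sum = 50479 + 43107 + 16821 + 5983 + 47237 = 163627
Step 2: Fold carry: (32555 + 2) = 32557
One's complement = ~32557 & 0xFFFF = 32978

32978


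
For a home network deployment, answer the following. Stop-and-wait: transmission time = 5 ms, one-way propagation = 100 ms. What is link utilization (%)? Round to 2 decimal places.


Given: Ttrans = 5 ms, Tprop = 100 ms
RTT = 2 * Tprop = 2 * 100 = 200 ms
U = Ttrans / (Ttrans + RTT)
U = 5 / (5 + 200)
U = 5 / 205 = 0.02439
U% = 2.44%

2.44


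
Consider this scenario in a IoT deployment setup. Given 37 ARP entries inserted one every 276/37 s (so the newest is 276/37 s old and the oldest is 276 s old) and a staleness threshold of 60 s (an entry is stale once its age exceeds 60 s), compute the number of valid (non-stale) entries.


Ages are k * 276/37 s for k = 1..37 (spacing = 7.4595 s).
Entry k is valid iff k * 276/37 <= 60 iff k <= 37 * 60 / 276 = 8.0435
n_valid = floor(8.0435) = 8
(n_stale = 37 - 8 = 29)

8


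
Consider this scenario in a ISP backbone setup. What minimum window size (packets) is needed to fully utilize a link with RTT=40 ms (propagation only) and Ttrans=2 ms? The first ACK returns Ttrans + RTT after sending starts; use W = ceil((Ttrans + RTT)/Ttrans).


Given: Ttrans = 2 ms, RTT = 40 ms (= 2 * Tprop, Tprop = 20 ms)
Time until first ACK returns = Ttrans + RTT = 2 + 40 = 42 ms
Need W * Ttrans >= Ttrans + RTT  ->  W >= (Ttrans + RTT) / Ttrans
(Ttrans + RTT) / Ttrans = 42 / 2 = 21
W_min = ceil(21) = 21

21


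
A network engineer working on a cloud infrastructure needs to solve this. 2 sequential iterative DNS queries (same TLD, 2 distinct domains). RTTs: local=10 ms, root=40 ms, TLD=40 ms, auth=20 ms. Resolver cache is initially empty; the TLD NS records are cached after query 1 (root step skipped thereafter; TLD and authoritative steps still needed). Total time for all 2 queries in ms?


Lookup 1 (cold cache): local + root + TLD + auth = 10 + 40 + 40 + 20 = 110 ms
Lookups 2..2 (TLD NS cached -> skip root; new domain -> still ask TLD and auth): local + TLD + auth = 10 + 40 + 20 = 70 ms each
Remaining 1 lookups: 1 * 70 = 70 ms
Total = 110 + 70 = 180 ms

180


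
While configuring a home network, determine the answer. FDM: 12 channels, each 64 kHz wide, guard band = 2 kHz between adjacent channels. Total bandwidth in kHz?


Given: 12 channels, 64 kHz each, guard = 2 kHz
Channel bandwidth = 12 * 64 = 768 kHz
Guard bands = 11 gaps * 2 kHz = 22 kHz
Total = 768 + 22 = 790 kHz

790


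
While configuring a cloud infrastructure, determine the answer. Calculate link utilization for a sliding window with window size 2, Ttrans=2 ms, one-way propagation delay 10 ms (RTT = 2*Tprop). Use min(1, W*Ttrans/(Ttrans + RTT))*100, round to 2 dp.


Given: W = 2, Ttrans = 2 ms, RTT = 20 ms (= 2 * Tprop, Tprop = 10 ms)
Cycle time = Ttrans + RTT = 2 + 20 = 22 ms (first packet sent until its ACK returns)
W * Ttrans = 2 * 2 = 4 ms of sending per cycle
W * Ttrans / (Ttrans + RTT) = 4 / 22 = 0.181818
U = min(1, 0.181818) = 0.181818
U% = 18.18%

18.18


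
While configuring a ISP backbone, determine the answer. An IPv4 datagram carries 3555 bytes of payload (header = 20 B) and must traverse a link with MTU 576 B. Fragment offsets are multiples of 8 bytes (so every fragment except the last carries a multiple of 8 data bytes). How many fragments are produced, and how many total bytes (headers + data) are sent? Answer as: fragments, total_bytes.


Max data per non-final fragment = floor((MTU - header)/8)*8 = floor((576 - 20)/8)*8 = floor(556/8)*8 = 552 B
Final fragment needs no 8-byte alignment: it can carry up to MTU - header = 556 B
Non-final fragments needed = ceil((payload - 556) / 552) = ceil(2999/552) = ceil(5.4330) = 6
Number of fragments = 6 + 1 = 7
Fragment sizes (data): 6 * 552 B + 243 B (last, 243 <= 556 OK)
Total bytes sent = payload + n_frags * header = 3555 + 7*20 = 3555 + 140 = 3695 B

7, 3695


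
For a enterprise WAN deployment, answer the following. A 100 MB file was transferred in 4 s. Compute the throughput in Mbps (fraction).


Given: file = 100 MB, time = 4 s
File in Mb = 100 * 8 = 800 Mb
Throughput = 800 / 4 Mbps
Throughput = 200 Mbps

200


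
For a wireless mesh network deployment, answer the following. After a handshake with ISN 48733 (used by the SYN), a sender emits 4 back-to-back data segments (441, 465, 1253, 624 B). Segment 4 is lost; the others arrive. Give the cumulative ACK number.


SYN uses sequence number 48733; first data byte = ISN + 1 = 48734.
Segment 1: SEQ = 48734, len = 441 B, covers [48734, 49174]
Segment 2: SEQ = 49175, len = 465 B, covers [49175, 49639]
Segment 3: SEQ = 49640, len = 1253 B, covers [49640, 50892]
Segment 4: SEQ = 50893, len = 624 B, covers [50893, 51516] [LOST]
In-order data received: bytes [48734, 50892] (segments 1..3).
Segment 4 missing -> gap begins at byte 50893.
Cumulative ACK = next expected in-order byte = 48734 + 441 + 465 + 1253 = 50893

50893


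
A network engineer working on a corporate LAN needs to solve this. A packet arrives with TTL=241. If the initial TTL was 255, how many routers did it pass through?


Given: initial TTL = 255, received TTL = 241
Hops = initial TTL - received TTL
Hops = 255 - 241 = 14

14


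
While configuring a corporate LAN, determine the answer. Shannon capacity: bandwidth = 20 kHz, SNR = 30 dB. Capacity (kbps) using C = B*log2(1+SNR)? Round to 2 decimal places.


Given: B = 20 kHz, SNR = 30 dB
SNR linear = 10^(30/10) = 1000
1 + SNR = 1001
log2(1001) = 9.9672262588
C = 20 * 1000 * 9.9672262588 = 199344.5252 bps
C = 199.344525 kbps -> 199.34 kbps (2 dp)

199.34


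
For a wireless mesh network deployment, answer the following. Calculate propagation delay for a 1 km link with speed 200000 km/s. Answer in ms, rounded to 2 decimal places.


Given: distance = 1 km, speed = 200000 km/s
Delay = distance / speed = 1 / 200000 seconds
Delay in ms = 1 * 1000 / 200000
Delay = 0.0050 ms
Rounded to 2 dp = 0.01 ms

0.01


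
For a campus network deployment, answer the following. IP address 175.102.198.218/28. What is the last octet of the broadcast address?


Given: IP = 175.102.198.218, prefix = /28
Host bits = 32 - 28 = 4
Network last octet = 218 AND mask = 208
Host part size = 2^4 - 1 = 15
Broadcast last octet = 208 OR 15 = 223

223


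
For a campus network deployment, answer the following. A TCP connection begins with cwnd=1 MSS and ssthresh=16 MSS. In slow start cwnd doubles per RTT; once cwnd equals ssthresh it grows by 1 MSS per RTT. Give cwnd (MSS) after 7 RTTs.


RTT 0: cwnd = 1 MSS (initial)
RTT 1: cwnd = 2 MSS (slow start, doubled)
RTT 2: cwnd = 4 MSS (slow start, doubled)
RTT 3: cwnd = 8 MSS (slow start, doubled)
RTT 4: cwnd = 16 MSS (slow start, doubled)
RTT 5: cwnd = 17 MSS (congestion avoidance, +1)
RTT 6: cwnd = 18 MSS (congestion avoidance, +1)
RTT 7: cwnd = 19 MSS (congestion avoidance, +1)

19


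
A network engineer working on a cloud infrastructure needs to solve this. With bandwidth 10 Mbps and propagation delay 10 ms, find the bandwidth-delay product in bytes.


Given: bandwidth = 10 Mbps, delay = 10 ms
BDP in bits = 10 * 10^6 * 10 / 1000
BDP in bits = 100000
BDP in bytes = 100000 / 8 = 12500

12500


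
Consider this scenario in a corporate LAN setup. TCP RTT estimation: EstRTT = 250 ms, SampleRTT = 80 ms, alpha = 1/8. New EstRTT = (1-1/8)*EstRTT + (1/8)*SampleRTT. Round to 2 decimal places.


Given: EstRTT = 250 ms, SampleRTT = 80 ms, alpha = 1/8
New EstRTT = (1 - alpha) * EstRTT + alpha * SampleRTT
(7/8) * 250 = 218.75
(1/8) * 80 = 10
New EstRTT = 218.75 + 10 = 228.75 ms -> 228.75 ms (2 dp)

228.75


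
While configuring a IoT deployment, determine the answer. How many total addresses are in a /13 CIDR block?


Given: CIDR prefix /13
Host bits = 32 - 13 = 19
Total addresses = 2^19 = 524288

524288


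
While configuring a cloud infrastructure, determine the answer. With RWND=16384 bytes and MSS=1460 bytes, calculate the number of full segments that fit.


Given: RWND = 16384 bytes, MSS = 1460 bytes
Full segments = floor(RWND / MSS)
Full segments = floor(16384 / 1460)
Full segments = floor(11.2219) = 11

11


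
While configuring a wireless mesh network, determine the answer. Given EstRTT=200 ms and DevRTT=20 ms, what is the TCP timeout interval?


Given: EstRTT = 200 ms, DevRTT = 20 ms
Timeout = EstRTT + 4 * DevRTT
4 * DevRTT = 4 * 20 = 80
Timeout = 200 + 80 = 280 ms

280


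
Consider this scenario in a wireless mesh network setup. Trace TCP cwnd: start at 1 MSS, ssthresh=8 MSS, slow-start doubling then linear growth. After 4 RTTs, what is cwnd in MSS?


RTT 0: cwnd = 1 MSS (initial)
RTT 1: cwnd = 2 MSS (slow start, doubled)
RTT 2: cwnd = 4 MSS (slow start, doubled)
RTT 3: cwnd = 8 MSS (slow start, doubled)
RTT 4: cwnd = 9 MSS (congestion avoidance, +1)

9


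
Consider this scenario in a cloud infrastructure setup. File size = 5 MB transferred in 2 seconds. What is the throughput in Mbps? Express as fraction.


Given: file = 5 MB, time = 2 s
File in Mb = 5 * 8 = 40 Mb
Throughput = 40 / 2 Mbps
Throughput = 20 Mbps

20


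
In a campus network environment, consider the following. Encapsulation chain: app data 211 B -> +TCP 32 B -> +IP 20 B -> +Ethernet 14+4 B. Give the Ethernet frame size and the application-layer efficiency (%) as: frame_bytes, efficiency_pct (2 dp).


TCP segment = 211 + 32 = 243 B
IP packet = 243 + 20 = 263 B
Ethernet frame = 263 + 14 + 4 = 281 B
Efficiency = app / frame = 211 / 281 = 0.750890 = 75.0890% -> 75.09% (2 dp)

281, 75.09


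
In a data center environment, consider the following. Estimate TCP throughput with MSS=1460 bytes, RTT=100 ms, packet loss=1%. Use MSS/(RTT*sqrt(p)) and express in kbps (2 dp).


Given: MSS = 1460 bytes, RTT = 100 ms, loss = 1%
RTT in seconds = 100 / 1000 = 0.1
Loss rate = 1% = 0.01
sqrt(loss) = sqrt(0.01) = 0.1
Throughput (bytes/s) = 1460 / (0.1 * 0.1) = 146000.0000
Throughput (kbps) = 146000.0000 * 8 / 1000 = 1168.000000 -> 1168.00 kbps (2 dp)

1168.00


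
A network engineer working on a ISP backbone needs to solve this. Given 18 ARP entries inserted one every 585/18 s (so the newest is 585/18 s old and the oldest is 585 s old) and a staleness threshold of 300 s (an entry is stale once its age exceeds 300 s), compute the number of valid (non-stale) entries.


Ages are k * 585/18 s for k = 1..18 (spacing = 32.5000 s).
Entry k is valid iff k * 585/18 <= 300 iff k <= 18 * 300 / 585 = 9.2308
n_valid = floor(9.2308) = 9
(n_stale = 18 - 9 = 9)

9


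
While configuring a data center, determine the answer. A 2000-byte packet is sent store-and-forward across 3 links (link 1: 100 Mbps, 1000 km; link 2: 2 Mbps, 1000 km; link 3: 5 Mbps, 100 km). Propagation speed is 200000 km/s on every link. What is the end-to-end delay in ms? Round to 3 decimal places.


Packet = 2000 bytes = 16000 bits. Store-and-forward: sum (t_trans + t_prop) per link.
Link 1: t_trans = 16000/(100*10^6) s = 0.1600 ms; t_prop = 1000/200000 s = 5.0000 ms; subtotal = 5.1600 ms
Link 2: t_trans = 16000/(2*10^6) s = 8.0000 ms; t_prop = 1000/200000 s = 5.0000 ms; subtotal = 13.0000 ms
Link 3: t_trans = 16000/(5*10^6) s = 3.2000 ms; t_prop = 100/200000 s = 0.5000 ms; subtotal = 3.7000 ms
End-to-end = 5.1600 + 13.0000 + 3.7000 = 21.8600 ms -> 21.860 ms (3 dp)

21.860


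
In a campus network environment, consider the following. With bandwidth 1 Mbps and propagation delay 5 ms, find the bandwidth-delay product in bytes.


Given: bandwidth = 1 Mbps, delay = 5 ms
BDP in bits = 1 * 10^6 * 5 / 1000
BDP in bits = 5000
BDP in bytes = 5000 / 8 = 625

625


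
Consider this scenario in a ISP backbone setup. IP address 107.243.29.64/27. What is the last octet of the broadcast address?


Given: IP = 107.243.29.64, prefix = /27
Host bits = 32 - 27 = 5
Network last octet = 64 AND mask = 64
Host part size = 2^5 - 1 = 31
Broadcast last octet = 64 OR 31 = 95

95


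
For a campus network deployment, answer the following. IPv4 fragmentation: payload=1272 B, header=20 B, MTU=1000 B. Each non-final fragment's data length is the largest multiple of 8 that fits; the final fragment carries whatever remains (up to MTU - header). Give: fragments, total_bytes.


Max data per non-final fragment = floor((MTU - header)/8)*8 = floor((1000 - 20)/8)*8 = floor(980/8)*8 = 976 B
Final fragment needs no 8-byte alignment: it can carry up to MTU - header = 980 B
Non-final fragments needed = ceil((payload - 980) / 976) = ceil(292/976) = ceil(0.2992) = 1
Number of fragments = 1 + 1 = 2
Fragment sizes (data): 1 * 976 B + 296 B (last, 296 <= 980 OK)
Total bytes sent = payload + n_frags * header = 1272 + 2*20 = 1272 + 40 = 1312 B

2, 1312


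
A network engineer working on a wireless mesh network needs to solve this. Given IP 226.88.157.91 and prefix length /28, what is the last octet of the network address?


Given: IP = 226.88.157.91, prefix = /28
Subnet mask = 255.255.255.240
Last octet of IP: 91
Last octet of mask: 240
Network last octet = 91 AND 240 = 80

80


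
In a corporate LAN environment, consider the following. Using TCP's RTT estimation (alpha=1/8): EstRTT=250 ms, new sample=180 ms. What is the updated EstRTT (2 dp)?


Given: EstRTT = 250 ms, SampleRTT = 180 ms, alpha = 1/8
New EstRTT = (1 - alpha) * EstRTT + alpha * SampleRTT
(7/8) * 250 = 218.75
(1/8) * 180 = 22.5
New EstRTT = 218.75 + 22.5 = 241.25 ms -> 241.25 ms (2 dp)

241.25


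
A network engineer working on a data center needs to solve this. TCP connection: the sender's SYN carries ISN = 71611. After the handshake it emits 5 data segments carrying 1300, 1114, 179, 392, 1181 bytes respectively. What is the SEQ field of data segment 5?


The SYN occupies sequence number ISN = 71611, so the first data byte is ISN + 1 = 71612.
SEQ of data segment i = (ISN + 1) + sum of payload sizes of segments 1..i-1.
Segment 1: SEQ = 71612, payload = 1300 bytes
Segment 2: SEQ = 72912, payload = 1114 bytes
Segment 3: SEQ = 74026, payload = 179 bytes
Segment 4: SEQ = 74205, payload = 392 bytes
Segment 5: SEQ = 74597, payload = 1181 bytes
SEQ of segment 5 = 71612 + 1300 + 1114 + 179 + 392 = 74597

74597


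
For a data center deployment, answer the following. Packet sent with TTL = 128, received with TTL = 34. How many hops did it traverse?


Given: initial TTL = 128, received TTL = 34
Hops = initial TTL - received TTL
Hops = 128 - 34 = 94

94


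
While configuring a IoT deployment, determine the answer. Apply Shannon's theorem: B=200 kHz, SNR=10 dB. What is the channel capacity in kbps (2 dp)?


Given: B = 200 kHz, SNR = 10 dB
SNR linear = 10^(10/10) = 10
1 + SNR = 11
log2(11) = 3.4594316186
C = 200 * 1000 * 3.4594316186 = 691886.3237 bps
C = 691.886324 kbps -> 691.89 kbps (2 dp)

691.89


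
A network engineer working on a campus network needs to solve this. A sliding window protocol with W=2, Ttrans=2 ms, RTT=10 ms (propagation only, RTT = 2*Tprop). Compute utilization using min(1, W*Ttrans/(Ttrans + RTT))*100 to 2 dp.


Given: W = 2, Ttrans = 2 ms, RTT = 10 ms (= 2 * Tprop, Tprop = 5 ms)
Cycle time = Ttrans + RTT = 2 + 10 = 12 ms (first packet sent until its ACK returns)
W * Ttrans = 2 * 2 = 4 ms of sending per cycle
W * Ttrans / (Ttrans + RTT) = 4 / 12 = 0.333333
U = min(1, 0.333333) = 0.333333
U% = 33.33%

33.33


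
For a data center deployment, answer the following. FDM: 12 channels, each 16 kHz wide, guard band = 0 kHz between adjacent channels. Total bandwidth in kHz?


Given: 12 channels, 16 kHz each, guard = 0 kHz
Channel bandwidth = 12 * 16 = 192 kHz
Guard bands = 11 gaps * 0 kHz = 0 kHz
Total = 192 + 0 = 192 kHz

192


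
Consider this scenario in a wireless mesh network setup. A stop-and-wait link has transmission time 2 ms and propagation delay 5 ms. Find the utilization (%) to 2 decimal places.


Given: Ttrans = 2 ms, Tprop = 5 ms
RTT = 2 * Tprop = 2 * 5 = 10 ms
U = Ttrans / (Ttrans + RTT)
U = 2 / (2 + 10)
U = 2 / 12 = 0.166667
U% = 16.67%

16.67


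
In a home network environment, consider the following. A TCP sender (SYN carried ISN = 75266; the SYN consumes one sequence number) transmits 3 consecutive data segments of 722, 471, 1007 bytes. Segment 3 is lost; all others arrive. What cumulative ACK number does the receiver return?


SYN uses sequence number 75266; first data byte = ISN + 1 = 75267.
Segment 1: SEQ = 75267, len = 722 B, covers [75267, 75988]
Segment 2: SEQ = 75989, len = 471 B, covers [75989, 76459]
Segment 3: SEQ = 76460, len = 1007 B, covers [76460, 77466] [LOST]
In-order data received: bytes [75267, 76459] (segments 1..2).
Segment 3 missing -> gap begins at byte 76460.
Cumulative ACK = next expected in-order byte = 75267 + 722 + 471 = 76460

76460


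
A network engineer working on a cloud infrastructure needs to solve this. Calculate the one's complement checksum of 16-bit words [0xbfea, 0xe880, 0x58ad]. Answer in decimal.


Given words: [0xbfea, 0xe880, 0x58ad]
Step 1: Sum all words
Raw sum = 49130 + 59520 + 22701 = 131351
Step 2: Fold carry: (279 + 2) = 281
One's complement = ~281 & 0xFFFF = 65254

65254


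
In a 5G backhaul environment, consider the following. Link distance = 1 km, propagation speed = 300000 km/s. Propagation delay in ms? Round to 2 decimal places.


Given: distance = 1 km, speed = 300000 km/s
Delay = distance / speed = 1 / 300000 seconds
Delay in ms = 1 * 1000 / 300000
Delay = 0.0033 ms
Rounded to 2 dp = 0.00 ms

0.00


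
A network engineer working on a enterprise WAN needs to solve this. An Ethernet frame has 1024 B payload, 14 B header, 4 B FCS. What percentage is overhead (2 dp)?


Given: payload = 1024 B, header = 14 B, trailer = 4 B
Overhead bytes = header + trailer = 14 + 4 = 18
Total frame = payload + overhead = 1024 + 18 = 1042
Overhead % = 18 / 1042 * 100 = 1.7274% -> 1.73% (2 dp)

1.73


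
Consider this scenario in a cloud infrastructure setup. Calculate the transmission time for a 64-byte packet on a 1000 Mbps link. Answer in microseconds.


Given: packet = 64 bytes, bandwidth = 1000 Mbps
Packet in bits = 64 * 8 = 512 bits
Bandwidth = 1000 * 10^6 = 1000000000 bps
Time = 512 / 1000000000 seconds
Time in us = 512 * 10^6 / 1000000000 = 0.512

0.512


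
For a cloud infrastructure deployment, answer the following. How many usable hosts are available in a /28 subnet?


Given: subnet mask /28
Host bits = 32 - 28 = 4
Total addresses = 2^4 = 16
Usable hosts = 16 - 2 (network + broadcast) = 14

14


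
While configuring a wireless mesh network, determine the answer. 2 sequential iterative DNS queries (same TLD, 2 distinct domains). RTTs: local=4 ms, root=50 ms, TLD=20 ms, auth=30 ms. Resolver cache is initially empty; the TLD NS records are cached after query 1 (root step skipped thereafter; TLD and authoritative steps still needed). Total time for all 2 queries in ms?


Lookup 1 (cold cache): local + root + TLD + auth = 4 + 50 + 20 + 30 = 104 ms
Lookups 2..2 (TLD NS cached -> skip root; new domain -> still ask TLD and auth): local + TLD + auth = 4 + 20 + 30 = 54 ms each
Remaining 1 lookups: 1 * 54 = 54 ms
Total = 104 + 54 = 158 ms

158


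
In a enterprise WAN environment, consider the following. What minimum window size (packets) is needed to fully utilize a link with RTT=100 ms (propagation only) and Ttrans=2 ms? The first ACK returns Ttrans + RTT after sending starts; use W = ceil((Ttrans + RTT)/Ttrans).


Given: Ttrans = 2 ms, RTT = 100 ms (= 2 * Tprop, Tprop = 50 ms)
Time until first ACK returns = Ttrans + RTT = 2 + 100 = 102 ms
Need W * Ttrans >= Ttrans + RTT  ->  W >= (Ttrans + RTT) / Ttrans
(Ttrans + RTT) / Ttrans = 102 / 2 = 51
W_min = ceil(51) = 51

51


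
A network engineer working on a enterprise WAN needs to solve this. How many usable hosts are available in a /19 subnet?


Given: subnet mask /19
Host bits = 32 - 19 = 13
Total addresses = 2^13 = 8192
Usable hosts = 8192 - 2 (network + broadcast) = 8190

8190


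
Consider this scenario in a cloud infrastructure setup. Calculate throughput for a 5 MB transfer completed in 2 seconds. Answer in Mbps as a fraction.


Given: file = 5 MB, time = 2 s
File in Mb = 5 * 8 = 40 Mb
Throughput = 40 / 2 Mbps
Throughput = 20 Mbps

20


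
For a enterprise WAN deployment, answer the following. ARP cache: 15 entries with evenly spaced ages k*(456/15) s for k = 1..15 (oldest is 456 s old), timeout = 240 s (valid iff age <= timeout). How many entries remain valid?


Ages are k * 456/15 s for k = 1..15 (spacing = 30.4000 s).
Entry k is valid iff k * 456/15 <= 240 iff k <= 15 * 240 / 456 = 7.8947
n_valid = floor(7.8947) = 7
(n_stale = 15 - 7 = 8)

7


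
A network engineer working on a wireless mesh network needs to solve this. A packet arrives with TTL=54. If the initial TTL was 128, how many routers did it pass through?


Given: initial TTL = 128, received TTL = 54
Hops = initial TTL - received TTL
Hops = 128 - 54 = 74

74


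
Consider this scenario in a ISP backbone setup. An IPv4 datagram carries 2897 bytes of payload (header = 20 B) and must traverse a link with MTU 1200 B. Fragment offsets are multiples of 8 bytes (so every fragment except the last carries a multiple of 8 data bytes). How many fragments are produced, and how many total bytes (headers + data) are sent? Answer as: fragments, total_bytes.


Max data per non-final fragment = floor((MTU - header)/8)*8 = floor((1200 - 20)/8)*8 = floor(1180/8)*8 = 1176 B
Final fragment needs no 8-byte alignment: it can carry up to MTU - header = 1180 B
Non-final fragments needed = ceil((payload - 1180) / 1176) = ceil(1717/1176) = ceil(1.4600) = 2
Number of fragments = 2 + 1 = 3
Fragment sizes (data): 2 * 1176 B + 545 B (last, 545 <= 1180 OK)
Total bytes sent = payload + n_frags * header = 2897 + 3*20 = 2897 + 60 = 2957 B

3, 2957


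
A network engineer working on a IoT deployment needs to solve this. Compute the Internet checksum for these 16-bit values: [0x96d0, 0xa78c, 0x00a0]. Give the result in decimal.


Given words: [0x96d0, 0xa78c, 0x00a0]
Step 1: Sum all words
Raw sum = 38608 + 42892 + 160 = 81660
Step 2: Fold carry: (16124 + 1) = 16125
One's complement = ~16125 & 0xFFFF = 49410

49410


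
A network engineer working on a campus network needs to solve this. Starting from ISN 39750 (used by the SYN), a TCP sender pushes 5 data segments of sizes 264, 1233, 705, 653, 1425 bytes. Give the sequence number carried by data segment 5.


The SYN occupies sequence number ISN = 39750, so the first data byte is ISN + 1 = 39751.
SEQ of data segment i = (ISN + 1) + sum of payload sizes of segments 1..i-1.
Segment 1: SEQ = 39751, payload = 264 bytes
Segment 2: SEQ = 40015, payload = 1233 bytes
Segment 3: SEQ = 41248, payload = 705 bytes
Segment 4: SEQ = 41953, payload = 653 bytes
Segment 5: SEQ = 42606, payload = 1425 bytes
SEQ of segment 5 = 39751 + 264 + 1233 + 705 + 653 = 42606

42606


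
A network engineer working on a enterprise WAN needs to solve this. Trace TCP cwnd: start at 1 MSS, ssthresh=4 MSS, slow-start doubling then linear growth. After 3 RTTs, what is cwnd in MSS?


RTT 0: cwnd = 1 MSS (initial)
RTT 1: cwnd = 2 MSS (slow start, doubled)
RTT 2: cwnd = 4 MSS (slow start, doubled)
RTT 3: cwnd = 5 MSS (congestion avoidance, +1)

5


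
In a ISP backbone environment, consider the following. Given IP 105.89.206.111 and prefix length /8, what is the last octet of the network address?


Given: IP = 105.89.206.111, prefix = /8
Subnet mask = 255.0.0.0
Last octet of IP: 111
Last octet of mask: 0
Network last octet = 111 AND 0 = 0

0


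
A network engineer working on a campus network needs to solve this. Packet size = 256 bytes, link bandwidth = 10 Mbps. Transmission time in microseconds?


Given: packet = 256 bytes, bandwidth = 10 Mbps
Packet in bits = 256 * 8 = 2048 bits
Bandwidth = 10 * 10^6 = 10000000 bps
Time = 2048 / 10000000 seconds
Time in us = 2048 * 10^6 / 10000000 = 204.8

204.8


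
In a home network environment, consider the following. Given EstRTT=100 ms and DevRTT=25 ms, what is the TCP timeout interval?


Given: EstRTT = 100 ms, DevRTT = 25 ms
Timeout = EstRTT + 4 * DevRTT
4 * DevRTT = 4 * 25 = 100
Timeout = 100 + 100 = 200 ms

200


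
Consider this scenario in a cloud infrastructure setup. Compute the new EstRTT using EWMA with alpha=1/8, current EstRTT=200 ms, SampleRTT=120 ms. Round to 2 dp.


Given: EstRTT = 200 ms, SampleRTT = 120 ms, alpha = 1/8
New EstRTT = (1 - alpha) * EstRTT + alpha * SampleRTT
(7/8) * 200 = 175
(1/8) * 120 = 15
New EstRTT = 175 + 15 = 190 ms -> 190.00 ms (2 dp)

190.00
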